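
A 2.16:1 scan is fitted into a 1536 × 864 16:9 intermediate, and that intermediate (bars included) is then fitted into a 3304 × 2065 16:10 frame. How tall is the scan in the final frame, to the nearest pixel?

First fit — 2.16:1 into 1536×864 spans the width: 1536.00 × 711.11.
16:9 in 3304×2065: fills the width, so the intermediate becomes 3304.00 × 1858.50 — a scale of ×2.1510.
Applying the same ×2.1510: 711.11 → 1529.63.

1530 px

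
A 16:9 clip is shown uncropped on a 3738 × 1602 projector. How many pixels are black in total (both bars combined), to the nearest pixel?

16:9 is narrower than 21:9, so it spans the full height.
That makes the image 2848.0000 px wide (1602 × 16/9).
Black = 3738 − 2848.0000 = 890.0000 px.
Bar area = 890.0000 × 1602 ≈ 1425780 px.

1425780 pixels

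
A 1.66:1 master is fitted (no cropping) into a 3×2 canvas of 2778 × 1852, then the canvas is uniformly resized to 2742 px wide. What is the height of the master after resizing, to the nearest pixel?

In the 2778×1852 frame the master fills the width: height = 2778 / 1.660 ≈ 1673.49 px.
The frame scales by 2742/2778 = 0.9870; 1673.49 × 0.9870 ≈ 1651.81 px.

1652 px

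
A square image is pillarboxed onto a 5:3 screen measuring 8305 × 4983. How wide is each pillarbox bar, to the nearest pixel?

1661 px

square is narrower than 5:3, so it spans the full height.
That makes the image 4983.00 px wide (4983 × 1/1).
Black = 8305 − 4983.00 = 3322.00 px, or 1661.00 per bar.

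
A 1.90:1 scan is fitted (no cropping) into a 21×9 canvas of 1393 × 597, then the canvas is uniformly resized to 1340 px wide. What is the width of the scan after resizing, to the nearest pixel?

At 1393×597 the scan is height-limited, so width = 597 × 1.900 ≈ 1134.30 px.
The frame scales by 1340/1393 = 0.9620; 1134.30 × 0.9620 ≈ 1091.14 px.

1091 px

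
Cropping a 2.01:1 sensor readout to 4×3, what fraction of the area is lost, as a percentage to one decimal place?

33.7%

Going from 2.01:1 to 4×3 means cutting width while keeping height.
Area ratio = (1.333)/(2.010) = 66.33%; the remaining 33.67% is cropped out.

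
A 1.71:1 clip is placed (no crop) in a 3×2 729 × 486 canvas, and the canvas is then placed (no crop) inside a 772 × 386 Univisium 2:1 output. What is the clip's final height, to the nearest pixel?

1.71:1 in 729×486: fills the width, so the clip is 729.00 × 426.32.
3×2 in 772×386: fills the height, so the intermediate becomes 579.00 × 386.00 — a scale of ×0.7942.
So the clip's height is 426.32 × 0.7942 ≈ 338.60.

339 px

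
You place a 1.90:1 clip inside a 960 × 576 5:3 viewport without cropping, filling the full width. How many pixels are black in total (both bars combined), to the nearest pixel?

The clip is 960 / 1.900 ≈ 505.2632 px tall.
Leftover height: 576 − 505.2632 = 70.7368 px.
Bar area = 70.7368 × 960 ≈ 67907 px.

67907 pixels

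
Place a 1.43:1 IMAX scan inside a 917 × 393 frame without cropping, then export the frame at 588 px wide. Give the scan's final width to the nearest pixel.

360 px

Fitted into 917×393, the scan spans the height; its width is 393 × 1.430 ≈ 561.99 px.
Resizing to 588 px wide multiplies everything by 0.6412: 561.99 → 360.36 px.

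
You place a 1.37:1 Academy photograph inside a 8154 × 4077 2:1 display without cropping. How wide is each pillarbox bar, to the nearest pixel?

1284 px

1.37:1 Academy (1.370) < 2:1 (2.000), so the photograph fills the height.
The photograph is 4077 × 1.370 ≈ 5585.49 px wide.
Leftover width: 8154 − 5585.49 = 2568.51 px → 1284.26 each side.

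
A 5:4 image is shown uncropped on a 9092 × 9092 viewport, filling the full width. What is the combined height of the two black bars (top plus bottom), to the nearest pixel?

That makes the image 7273.60 px tall (9092 × 4/5).
Black = 9092 − 7273.60 = 1818.40 px.

1818 px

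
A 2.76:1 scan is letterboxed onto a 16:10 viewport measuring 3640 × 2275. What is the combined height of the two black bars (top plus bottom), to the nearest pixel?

2.76:1 is wider than 16:10, so it spans the full width.
The scan is 3640 / 2.760 ≈ 1318.84 px tall.
Leftover height: 2275 − 1318.84 = 956.16 px.

956 px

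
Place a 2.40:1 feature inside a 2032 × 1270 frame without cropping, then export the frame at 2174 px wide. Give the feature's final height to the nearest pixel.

Fitted into 2032×1270, the feature spans the width; its height is 2032 / 2.400 ≈ 846.67 px.
Resizing to 2174 px wide multiplies everything by 1.0699: 846.67 → 905.83 px.

906 px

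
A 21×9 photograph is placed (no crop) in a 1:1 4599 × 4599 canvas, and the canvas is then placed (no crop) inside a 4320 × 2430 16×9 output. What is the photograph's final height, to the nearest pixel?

1041 px

21×9 in 4599×4599: fills the width, so the photograph is 4599.00 × 1971.00.
Second fit — the 1:1 canvas into 4320×2430 spans the height: 2430.00 × 2430.00 (×0.5284 from 4599×4599).
Applying the same ×0.5284: 1971.00 → 1041.43.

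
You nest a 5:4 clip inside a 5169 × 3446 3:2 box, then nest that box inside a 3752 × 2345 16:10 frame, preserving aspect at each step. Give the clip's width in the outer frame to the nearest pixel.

2931 px

5:4 in 5169×3446: fills the height, so the clip is 4307.50 × 3446.00.
3:2 in 3752×2345: fills the height, so the intermediate becomes 3517.50 × 2345.00 — a scale of ×0.6805.
The clip scales with it: width 4307.50 × 0.6805 ≈ 2931.25.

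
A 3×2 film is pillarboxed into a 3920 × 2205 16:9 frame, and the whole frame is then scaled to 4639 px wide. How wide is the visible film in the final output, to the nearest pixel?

3914 px

At 3920×2205 the film is height-limited, so width = 2205 × 3/2 ≈ 3307.50 px.
Scaling 3920 → 4639 is ×1.1834, so the width becomes 3307.50 × 1.1834 ≈ 3914.16 px.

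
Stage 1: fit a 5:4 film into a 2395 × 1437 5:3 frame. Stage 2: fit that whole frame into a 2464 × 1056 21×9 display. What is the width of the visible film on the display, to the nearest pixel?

1320 px

5:4 in 2395×1437: fills the height, so the film is 1796.25 × 1437.00.
Second fit — the 5:3 canvas into 2464×1056 spans the height: 1760.00 × 1056.00 (×0.7349 from 2395×1437).
Applying the same ×0.7349: 1796.25 → 1320.00.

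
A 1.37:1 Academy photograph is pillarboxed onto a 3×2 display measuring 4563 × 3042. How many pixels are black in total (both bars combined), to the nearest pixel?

1.37:1 Academy is narrower than 3×2, so it spans the full height.
Content width = 3042 × 1.370 ≈ 4167.5400 px.
Black = 4563 − 4167.5400 = 395.4600 px.
Across the 3042-px span: 395.4600 × 3042 ≈ 1202989 px.

1202989 pixels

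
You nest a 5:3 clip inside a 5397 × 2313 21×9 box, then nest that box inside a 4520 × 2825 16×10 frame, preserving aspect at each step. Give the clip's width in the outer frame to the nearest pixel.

5:3 in 5397×2313: fills the height, so the clip is 3855.00 × 2313.00.
Second fit — the 21×9 canvas into 4520×2825 spans the width: 4520.00 × 1937.14 (×0.8375 from 5397×2313).
So the clip's width is 3855.00 × 0.8375 ≈ 3228.57.

3229 px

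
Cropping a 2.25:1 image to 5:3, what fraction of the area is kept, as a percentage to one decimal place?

The height stays; only width is cut (since 5:3 is narrower than 2.25:1).
(1.667)/(2.250) ≈ 0.741 of the area survives.

74.1%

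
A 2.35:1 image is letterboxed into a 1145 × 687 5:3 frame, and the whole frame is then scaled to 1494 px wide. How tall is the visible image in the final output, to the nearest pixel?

In the 1145×687 frame the image fills the width: height = 1145 / 2.350 ≈ 487.23 px.
Resizing to 1494 px wide multiplies everything by 1.3048: 487.23 → 635.74 px.

636 px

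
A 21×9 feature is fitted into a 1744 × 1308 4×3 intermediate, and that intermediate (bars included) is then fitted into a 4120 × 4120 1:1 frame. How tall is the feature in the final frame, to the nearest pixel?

Inside the 1744×1308 canvas the feature is width-limited at 1744.00 × 747.43.
The 4×3 canvas is width-limited in 4120×4120, giving 4120.00 × 3090.00; scale factor 2.3624.
Applying the same ×2.3624: 747.43 → 1765.71.

1766 px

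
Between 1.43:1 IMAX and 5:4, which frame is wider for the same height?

1.43:1 IMAX

1.43 and 5:4 = 1.25; 1.43 > 1.25.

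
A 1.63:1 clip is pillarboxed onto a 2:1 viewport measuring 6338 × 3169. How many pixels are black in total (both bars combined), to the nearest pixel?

3715748 pixels

Since 1.630 < 2.000, the clip is height-limited.
The clip is 3169 × 1.630 ≈ 5165.4700 px wide.
Leftover width: 6338 − 5165.4700 = 1172.5300 px.
Across the 3169-px span: 1172.5300 × 3169 ≈ 3715748 px.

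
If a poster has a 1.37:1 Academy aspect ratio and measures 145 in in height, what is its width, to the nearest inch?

At 1.37:1 Academy, 145 × 1.370 ≈ 198.65.

199 in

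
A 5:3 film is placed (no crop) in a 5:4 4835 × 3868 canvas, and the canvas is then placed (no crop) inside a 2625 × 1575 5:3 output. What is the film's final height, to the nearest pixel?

1181 px

Inside the 4835×3868 canvas the film is width-limited at 4835.00 × 2901.00.
The 5:4 canvas is height-limited in 2625×1575, giving 1968.75 × 1575.00; scale factor 0.4072.
Applying the same ×0.4072: 2901.00 → 1181.25.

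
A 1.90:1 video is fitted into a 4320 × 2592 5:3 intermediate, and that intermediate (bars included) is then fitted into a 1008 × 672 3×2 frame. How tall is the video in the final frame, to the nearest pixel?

First fit — 1.90:1 into 4320×2592 spans the width: 4320.00 × 2273.68.
Second fit — the 5:3 canvas into 1008×672 spans the width: 1008.00 × 604.80 (×0.2333 from 4320×2592).
Applying the same ×0.2333: 2273.68 → 530.53.

531 px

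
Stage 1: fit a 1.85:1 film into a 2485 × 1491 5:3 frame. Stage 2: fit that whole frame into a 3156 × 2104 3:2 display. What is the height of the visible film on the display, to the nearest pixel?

First fit — 1.85:1 into 2485×1491 spans the width: 2485.00 × 1343.24.
5:3 in 3156×2104: fills the width, so the intermediate becomes 3156.00 × 1893.60 — a scale of ×1.2700.
The film scales with it: height 1343.24 × 1.2700 ≈ 1705.95.

1706 px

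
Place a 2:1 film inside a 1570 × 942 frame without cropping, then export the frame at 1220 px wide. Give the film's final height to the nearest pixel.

610 px

In the 1570×942 frame the film fills the width: height = 1570 × 1/2 ≈ 785.00 px.
Scaling 1570 → 1220 is ×0.7771, so the height becomes 785.00 × 0.7771 ≈ 610.00 px.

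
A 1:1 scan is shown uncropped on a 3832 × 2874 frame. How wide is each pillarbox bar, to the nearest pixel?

479 px

1:1 is narrower than 4:3, so it spans the full height.
Content width = 2874 × 1/1 ≈ 2874.00 px.
Black = 3832 − 2874.00 = 958.00 px, or 479.00 per bar.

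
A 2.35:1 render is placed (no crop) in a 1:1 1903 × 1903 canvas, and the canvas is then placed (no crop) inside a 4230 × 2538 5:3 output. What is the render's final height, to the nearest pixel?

2.35:1 in 1903×1903: fills the width, so the render is 1903.00 × 809.79.
1:1 in 4230×2538: fills the height, so the intermediate becomes 2538.00 × 2538.00 — a scale of ×1.3337.
Applying the same ×1.3337: 809.79 → 1080.00.

1080 px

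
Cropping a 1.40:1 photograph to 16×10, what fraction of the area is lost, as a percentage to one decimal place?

12.5%

Going from 1.40:1 to 16×10 means cutting height while keeping width.
Fraction kept = (1.400)/(1.600) ≈ 87.50%, so 12.50% is lost.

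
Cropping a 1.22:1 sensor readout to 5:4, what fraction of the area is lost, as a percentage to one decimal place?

The width stays; only height is cut (since 5:4 is wider than 1.22:1).
(1.220)/(1.250) ≈ 0.976 of the area survives, leaving 2.40% discarded.

2.4%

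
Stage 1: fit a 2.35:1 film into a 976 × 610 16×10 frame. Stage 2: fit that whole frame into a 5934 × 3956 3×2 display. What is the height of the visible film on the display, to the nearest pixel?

First fit — 2.35:1 into 976×610 spans the width: 976.00 × 415.32.
Second fit — the 16×10 canvas into 5934×3956 spans the width: 5934.00 × 3708.75 (×6.0799 from 976×610).
So the film's height is 415.32 × 6.0799 ≈ 2525.11.

2525 px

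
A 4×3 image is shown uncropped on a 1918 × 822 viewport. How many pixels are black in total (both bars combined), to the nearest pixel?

675684 pixels

4×3 is narrower than 21×9, so it spans the full height.
That makes the image 1096.0000 px wide (822 × 4/3).
Leftover width: 1918 − 1096.0000 = 822.0000 px.
That's 822.0000 × 822 ≈ 675684 black pixels.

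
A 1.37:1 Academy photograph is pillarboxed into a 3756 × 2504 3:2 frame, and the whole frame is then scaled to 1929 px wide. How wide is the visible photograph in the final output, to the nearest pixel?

1762 px

In the 3756×2504 frame the photograph fills the height: width = 2504 × 1.370 ≈ 3430.48 px.
Scaling 3756 → 1929 is ×0.5136, so the width becomes 3430.48 × 0.5136 ≈ 1761.82 px.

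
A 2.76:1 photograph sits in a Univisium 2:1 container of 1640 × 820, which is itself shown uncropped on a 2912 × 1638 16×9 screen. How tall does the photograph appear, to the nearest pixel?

1055 px

Inside the 1640×820 canvas the photograph is width-limited at 1640.00 × 594.20.
Second fit — the Univisium 2:1 canvas into 2912×1638 spans the width: 2912.00 × 1456.00 (×1.7756 from 1640×820).
The photograph scales with it: height 594.20 × 1.7756 ≈ 1055.07.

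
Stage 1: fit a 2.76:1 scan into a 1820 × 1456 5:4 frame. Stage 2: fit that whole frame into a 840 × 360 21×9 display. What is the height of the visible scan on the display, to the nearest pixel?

163 px

First fit — 2.76:1 into 1820×1456 spans the width: 1820.00 × 659.42.
The 5:4 canvas is height-limited in 840×360, giving 450.00 × 360.00; scale factor 0.2473.
So the scan's height is 659.42 × 0.2473 ≈ 163.04.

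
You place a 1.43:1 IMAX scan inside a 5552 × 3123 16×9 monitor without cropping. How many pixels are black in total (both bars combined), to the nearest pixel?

1.43:1 IMAX is narrower than 16×9, so it spans the full height.
Content width = 3123 × 1.430 ≈ 4465.8900 px.
Black = 5552 − 4465.8900 = 1086.1100 px.
Bar area = 1086.1100 × 3123 ≈ 3391922 px.

3391922 pixels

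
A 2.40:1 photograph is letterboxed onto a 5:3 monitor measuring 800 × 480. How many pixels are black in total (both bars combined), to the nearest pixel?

2.40:1 (2.400) > 5:3 (1.667), so the photograph fills the width.
Content height = 800 / 2.400 ≈ 333.3333 px.
480 − 333.3333 = 146.6667 px of bars.
Across the 800-px span: 146.6667 × 800 ≈ 117333 px.

117333 pixels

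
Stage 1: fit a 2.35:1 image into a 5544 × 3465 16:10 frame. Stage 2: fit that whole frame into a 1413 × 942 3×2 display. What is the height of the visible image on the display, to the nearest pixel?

601 px

Inside the 5544×3465 canvas the image is width-limited at 5544.00 × 2359.15.
The 16:10 canvas is width-limited in 1413×942, giving 1413.00 × 883.12; scale factor 0.2549.
So the image's height is 2359.15 × 0.2549 ≈ 601.28.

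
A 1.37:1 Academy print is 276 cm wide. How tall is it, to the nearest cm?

201 cm

Height = 276 / 1.370 = 201.46.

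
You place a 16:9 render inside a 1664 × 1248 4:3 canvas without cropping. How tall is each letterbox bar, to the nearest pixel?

16:9 is wider than 4:3, so it spans the full width.
Content height = 1664 × 9/16 ≈ 936.00 px.
Leftover height: 1248 − 936.00 = 312.00 px → 156.00 each side.

156 px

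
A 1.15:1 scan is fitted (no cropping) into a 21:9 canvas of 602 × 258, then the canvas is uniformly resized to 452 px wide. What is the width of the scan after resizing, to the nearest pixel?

223 px

In the 602×258 frame the scan fills the height: width = 258 × 1.150 ≈ 296.70 px.
Resizing to 452 px wide multiplies everything by 0.7508: 296.70 → 222.77 px.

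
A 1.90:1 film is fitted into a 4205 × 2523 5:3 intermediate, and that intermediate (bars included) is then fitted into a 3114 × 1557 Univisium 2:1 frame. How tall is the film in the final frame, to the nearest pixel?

1.90:1 in 4205×2523: fills the width, so the film is 4205.00 × 2213.16.
The 5:3 canvas is height-limited in 3114×1557, giving 2595.00 × 1557.00; scale factor 0.6171.
So the film's height is 2213.16 × 0.6171 ≈ 1365.79.

1366 px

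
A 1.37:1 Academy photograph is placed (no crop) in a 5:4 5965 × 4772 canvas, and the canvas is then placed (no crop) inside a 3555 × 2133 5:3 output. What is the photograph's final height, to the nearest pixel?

1.37:1 Academy in 5965×4772: fills the width, so the photograph is 5965.00 × 4354.01.
5:4 in 3555×2133: fills the height, so the intermediate becomes 2666.25 × 2133.00 — a scale of ×0.4470.
The photograph scales with it: height 4354.01 × 0.4470 ≈ 1946.17.

1946 px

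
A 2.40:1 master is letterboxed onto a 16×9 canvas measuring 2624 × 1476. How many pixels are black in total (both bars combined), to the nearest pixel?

2.40:1 is wider than 16×9, so it spans the full width.
The master is 2624 / 2.400 ≈ 1093.3333 px tall.
Black = 1476 − 1093.3333 = 382.6667 px.
Across the 2624-px span: 382.6667 × 2624 ≈ 1004117 px.

1004117 pixels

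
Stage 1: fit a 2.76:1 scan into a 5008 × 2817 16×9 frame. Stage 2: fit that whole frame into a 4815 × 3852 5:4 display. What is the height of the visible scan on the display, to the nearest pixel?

Inside the 5008×2817 canvas the scan is width-limited at 5008.00 × 1814.49.
Second fit — the 16×9 canvas into 4815×3852 spans the width: 4815.00 × 2708.44 (×0.9615 from 5008×2817).
Applying the same ×0.9615: 1814.49 → 1744.57.

1745 px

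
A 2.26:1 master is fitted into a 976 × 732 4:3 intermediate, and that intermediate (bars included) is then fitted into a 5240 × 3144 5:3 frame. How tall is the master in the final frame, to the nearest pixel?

1855 px

Inside the 976×732 canvas the master is width-limited at 976.00 × 431.86.
The 4:3 canvas is height-limited in 5240×3144, giving 4192.00 × 3144.00; scale factor 4.2951.
So the master's height is 431.86 × 4.2951 ≈ 1854.87.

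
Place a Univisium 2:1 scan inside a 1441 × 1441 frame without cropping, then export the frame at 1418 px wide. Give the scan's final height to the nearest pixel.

709 px

Fitted into 1441×1441, the scan spans the width; its height is 1441 × 1/2 ≈ 720.50 px.
Resizing to 1418 px wide multiplies everything by 0.9840: 720.50 → 709.00 px.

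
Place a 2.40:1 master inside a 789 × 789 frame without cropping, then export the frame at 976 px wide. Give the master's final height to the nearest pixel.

At 789×789 the master is width-limited, so height = 789 / 2.400 ≈ 328.75 px.
Resizing to 976 px wide multiplies everything by 1.2370: 328.75 → 406.67 px.

407 px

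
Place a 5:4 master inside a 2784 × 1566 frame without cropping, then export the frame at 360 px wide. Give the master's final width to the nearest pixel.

In the 2784×1566 frame the master fills the height: width = 1566 × 5/4 ≈ 1957.50 px.
Scaling 2784 → 360 is ×0.1293, so the width becomes 1957.50 × 0.1293 ≈ 253.12 px.

253 px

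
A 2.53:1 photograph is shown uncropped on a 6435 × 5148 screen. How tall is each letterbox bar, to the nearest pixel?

1302 px

2.53:1 (2.530) > 5:4 (1.250), so the photograph fills the width.
That makes the image 2543.48 px tall (6435 / 2.530).
5148 − 2543.48 = 2604.52 px of bars (1302.26 each).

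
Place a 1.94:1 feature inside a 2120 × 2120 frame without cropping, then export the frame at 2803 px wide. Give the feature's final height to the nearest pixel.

1445 px

In the 2120×2120 frame the feature fills the width: height = 2120 / 1.940 ≈ 1092.78 px.
The frame scales by 2803/2120 = 1.3222; 1092.78 × 1.3222 ≈ 1444.85 px.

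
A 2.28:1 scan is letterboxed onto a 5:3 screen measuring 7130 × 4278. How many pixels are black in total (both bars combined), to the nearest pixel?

8205254 pixels

2.28:1 (2.280) > 5:3 (1.667), so the scan fills the width.
That makes the image 3127.1930 px tall (7130 / 2.280).
Black = 4278 − 3127.1930 = 1150.8070 px.
That's 1150.8070 × 7130 ≈ 8205254 black pixels.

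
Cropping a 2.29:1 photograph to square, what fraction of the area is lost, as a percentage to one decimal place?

square is narrower than 2.29:1, so the crop keeps the full height and trims the width.
Fraction kept = (1.000)/(2.290) ≈ 43.67%, so 56.33% is lost.

56.3%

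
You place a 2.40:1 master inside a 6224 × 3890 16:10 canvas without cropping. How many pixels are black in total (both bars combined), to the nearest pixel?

8070453 pixels

2.40:1 is wider than 16:10, so it spans the full width.
That makes the image 2593.3333 px tall (6224 / 2.400).
3890 − 2593.3333 = 1296.6667 px of bars.
Across the 6224-px span: 1296.6667 × 6224 ≈ 8070453 px.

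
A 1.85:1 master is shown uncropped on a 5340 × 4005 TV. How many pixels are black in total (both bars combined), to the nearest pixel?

5972862 pixels

1.85:1 is wider than 4×3, so it spans the full width.
Content height = 5340 / 1.850 ≈ 2886.4865 px.
Leftover height: 4005 − 2886.4865 = 1118.5135 px.
Across the 5340-px span: 1118.5135 × 5340 ≈ 5972862 px.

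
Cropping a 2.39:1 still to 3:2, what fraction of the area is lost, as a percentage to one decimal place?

Going from 2.39:1 to 3:2 means cutting width while keeping height.
Area ratio = (1.500)/(2.390) = 62.76%; the remaining 37.24% is cropped out.

37.2%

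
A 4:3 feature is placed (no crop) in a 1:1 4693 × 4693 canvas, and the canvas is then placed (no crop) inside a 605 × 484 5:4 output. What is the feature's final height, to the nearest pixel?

Inside the 4693×4693 canvas the feature is width-limited at 4693.00 × 3519.75.
1:1 in 605×484: fills the height, so the intermediate becomes 484.00 × 484.00 — a scale of ×0.1031.
Applying the same ×0.1031: 3519.75 → 363.00.

363 px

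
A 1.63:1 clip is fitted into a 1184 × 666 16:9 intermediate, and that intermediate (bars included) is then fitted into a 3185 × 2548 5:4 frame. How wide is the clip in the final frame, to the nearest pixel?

First fit — 1.63:1 into 1184×666 spans the height: 1085.58 × 666.00.
The 16:9 canvas is width-limited in 3185×2548, giving 3185.00 × 1791.56; scale factor 2.6900.
The clip scales with it: width 1085.58 × 2.6900 ≈ 2920.25.

2920 px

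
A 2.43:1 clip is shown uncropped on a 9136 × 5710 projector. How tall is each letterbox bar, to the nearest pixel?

2.43:1 (2.430) > 16:10 (1.600), so the clip fills the width.
Content height = 9136 / 2.430 ≈ 3759.67 px.
Black = 5710 − 3759.67 = 1950.33 px, or 975.16 per bar.

975 px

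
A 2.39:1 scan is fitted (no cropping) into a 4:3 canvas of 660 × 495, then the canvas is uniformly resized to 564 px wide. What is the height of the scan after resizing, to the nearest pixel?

Fitted into 660×495, the scan spans the width; its height is 660 / 2.390 ≈ 276.15 px.
Resizing to 564 px wide multiplies everything by 0.8545: 276.15 → 235.98 px.

236 px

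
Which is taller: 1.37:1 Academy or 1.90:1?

1.37 and 1.9; 1.9 > 1.37. The smaller width-to-height ratio is the taller frame.

1.37:1 Academy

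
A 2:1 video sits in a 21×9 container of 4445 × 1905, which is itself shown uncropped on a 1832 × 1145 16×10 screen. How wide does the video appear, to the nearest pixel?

1570 px

Inside the 4445×1905 canvas the video is height-limited at 3810.00 × 1905.00.
The 21×9 canvas is width-limited in 1832×1145, giving 1832.00 × 785.14; scale factor 0.4121.
Applying the same ×0.4121: 3810.00 → 1570.29.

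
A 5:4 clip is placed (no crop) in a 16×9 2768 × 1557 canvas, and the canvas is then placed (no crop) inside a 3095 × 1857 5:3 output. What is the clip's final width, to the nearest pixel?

2176 px

5:4 in 2768×1557: fills the height, so the clip is 1946.25 × 1557.00.
16×9 in 3095×1857: fills the width, so the intermediate becomes 3095.00 × 1740.94 — a scale of ×1.1181.
Applying the same ×1.1181: 1946.25 → 2176.17.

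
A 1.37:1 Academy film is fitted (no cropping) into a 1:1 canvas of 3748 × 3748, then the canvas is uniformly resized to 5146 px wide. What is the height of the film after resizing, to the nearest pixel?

In the 3748×3748 frame the film fills the width: height = 3748 / 1.370 ≈ 2735.77 px.
Scaling 3748 → 5146 is ×1.3730, so the height becomes 2735.77 × 1.3730 ≈ 3756.20 px.

3756 px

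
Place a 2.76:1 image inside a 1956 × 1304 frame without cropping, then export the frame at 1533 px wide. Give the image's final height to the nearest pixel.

555 px

At 1956×1304 the image is width-limited, so height = 1956 / 2.760 ≈ 708.70 px.
Resizing to 1533 px wide multiplies everything by 0.7837: 708.70 → 555.43 px.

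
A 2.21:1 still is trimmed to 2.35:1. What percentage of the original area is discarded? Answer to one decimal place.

6.0%

Going from 2.21:1 to 2.35:1 means cutting height while keeping width.
Area ratio = (2.210)/(2.350) = 94.04%; the remaining 5.96% is cropped out.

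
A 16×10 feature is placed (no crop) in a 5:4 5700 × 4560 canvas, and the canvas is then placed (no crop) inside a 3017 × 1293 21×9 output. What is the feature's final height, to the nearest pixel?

First fit — 16×10 into 5700×4560 spans the width: 5700.00 × 3562.50.
5:4 in 3017×1293: fills the height, so the intermediate becomes 1616.25 × 1293.00 — a scale of ×0.2836.
Applying the same ×0.2836: 3562.50 → 1010.16.

1010 px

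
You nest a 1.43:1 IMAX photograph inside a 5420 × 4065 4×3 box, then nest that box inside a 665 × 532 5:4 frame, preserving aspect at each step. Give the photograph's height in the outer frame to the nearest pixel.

465 px

Inside the 5420×4065 canvas the photograph is width-limited at 5420.00 × 3790.21.
Second fit — the 4×3 canvas into 665×532 spans the width: 665.00 × 498.75 (×0.1227 from 5420×4065).
The photograph scales with it: height 3790.21 × 0.1227 ≈ 465.03.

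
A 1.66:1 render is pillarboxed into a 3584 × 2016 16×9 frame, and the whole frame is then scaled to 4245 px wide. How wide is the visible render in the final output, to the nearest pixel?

3964 px

In the 3584×2016 frame the render fills the height: width = 2016 × 1.660 ≈ 3346.56 px.
The frame scales by 4245/3584 = 1.1844; 3346.56 × 1.1844 ≈ 3963.77 px.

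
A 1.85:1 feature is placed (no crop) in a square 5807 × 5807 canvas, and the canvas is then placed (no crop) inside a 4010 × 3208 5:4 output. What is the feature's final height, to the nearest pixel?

Inside the 5807×5807 canvas the feature is width-limited at 5807.00 × 3138.92.
The square canvas is height-limited in 4010×3208, giving 3208.00 × 3208.00; scale factor 0.5524.
So the feature's height is 3138.92 × 0.5524 ≈ 1734.05.

1734 px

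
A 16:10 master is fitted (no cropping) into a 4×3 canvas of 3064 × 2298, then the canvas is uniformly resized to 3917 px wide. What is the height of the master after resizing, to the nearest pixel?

In the 3064×2298 frame the master fills the width: height = 3064 × 10/16 ≈ 1915.00 px.
Resizing to 3917 px wide multiplies everything by 1.2784: 1915.00 → 2448.12 px.

2448 px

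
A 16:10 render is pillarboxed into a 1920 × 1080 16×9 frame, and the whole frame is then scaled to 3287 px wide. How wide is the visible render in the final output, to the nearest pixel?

2958 px

In the 1920×1080 frame the render fills the height: width = 1080 × 16/10 ≈ 1728.00 px.
Scaling 1920 → 3287 is ×1.7120, so the width becomes 1728.00 × 1.7120 ≈ 2958.30 px.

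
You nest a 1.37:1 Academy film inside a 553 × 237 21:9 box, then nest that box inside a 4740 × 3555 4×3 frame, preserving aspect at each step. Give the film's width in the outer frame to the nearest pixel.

2783 px

First fit — 1.37:1 Academy into 553×237 spans the height: 324.69 × 237.00.
The 21:9 canvas is width-limited in 4740×3555, giving 4740.00 × 2031.43; scale factor 8.5714.
The film scales with it: width 324.69 × 8.5714 ≈ 2783.06.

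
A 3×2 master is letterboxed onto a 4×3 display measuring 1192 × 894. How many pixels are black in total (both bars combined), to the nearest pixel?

118405 pixels

3×2 (1.500) > 4×3 (1.333), so the master fills the width.
The master is 1192 × 2/3 ≈ 794.6667 px tall.
894 − 794.6667 = 99.3333 px of bars.
That's 99.3333 × 1192 ≈ 118405 black pixels.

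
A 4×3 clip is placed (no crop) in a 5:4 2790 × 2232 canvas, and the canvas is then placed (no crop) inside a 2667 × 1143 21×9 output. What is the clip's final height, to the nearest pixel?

1072 px

4×3 in 2790×2232: fills the width, so the clip is 2790.00 × 2092.50.
5:4 in 2667×1143: fills the height, so the intermediate becomes 1428.75 × 1143.00 — a scale of ×0.5121.
Applying the same ×0.5121: 2092.50 → 1071.56.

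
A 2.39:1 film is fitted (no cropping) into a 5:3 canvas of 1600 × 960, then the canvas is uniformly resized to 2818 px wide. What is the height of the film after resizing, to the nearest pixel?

1179 px

Fitted into 1600×960, the film spans the width; its height is 1600 / 2.390 ≈ 669.46 px.
Scaling 1600 → 2818 is ×1.7612, so the height becomes 669.46 × 1.7612 ≈ 1179.08 px.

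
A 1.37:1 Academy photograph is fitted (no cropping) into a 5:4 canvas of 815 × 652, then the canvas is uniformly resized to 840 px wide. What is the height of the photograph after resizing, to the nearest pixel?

613 px

At 815×652 the photograph is width-limited, so height = 815 / 1.370 ≈ 594.89 px.
Scaling 815 → 840 is ×1.0307, so the height becomes 594.89 × 1.0307 ≈ 613.14 px.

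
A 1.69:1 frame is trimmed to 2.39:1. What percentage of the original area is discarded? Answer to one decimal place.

29.3%

The width stays; only height is cut (since 2.39:1 is wider than 1.69:1).
Area ratio = (1.690)/(2.390) = 70.71%; the remaining 29.29% is cropped out.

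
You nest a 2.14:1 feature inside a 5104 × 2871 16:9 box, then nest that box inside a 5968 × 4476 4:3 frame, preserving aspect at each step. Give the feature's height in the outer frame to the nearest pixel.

Inside the 5104×2871 canvas the feature is width-limited at 5104.00 × 2385.05.
The 16:9 canvas is width-limited in 5968×4476, giving 5968.00 × 3357.00; scale factor 1.1693.
The feature scales with it: height 2385.05 × 1.1693 ≈ 2788.79.

2789 px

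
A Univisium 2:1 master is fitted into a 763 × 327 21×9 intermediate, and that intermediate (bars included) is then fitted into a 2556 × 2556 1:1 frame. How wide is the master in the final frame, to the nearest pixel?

Inside the 763×327 canvas the master is height-limited at 654.00 × 327.00.
21×9 in 2556×2556: fills the width, so the intermediate becomes 2556.00 × 1095.43 — a scale of ×3.3499.
Applying the same ×3.3499: 654.00 → 2190.86.

2191 px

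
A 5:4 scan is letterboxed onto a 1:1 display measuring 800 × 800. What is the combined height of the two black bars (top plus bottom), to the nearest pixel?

Since 1.250 > 1.000, the scan is width-limited.
That makes the image 640.00 px tall (800 × 4/5).
Black = 800 − 640.00 = 160.00 px.

160 px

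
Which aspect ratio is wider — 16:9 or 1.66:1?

16:9 = 1.778 and 1.66; 1.778 > 1.66.

16:9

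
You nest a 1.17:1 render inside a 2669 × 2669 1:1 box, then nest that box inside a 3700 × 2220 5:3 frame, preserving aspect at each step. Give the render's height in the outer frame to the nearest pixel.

1897 px

First fit — 1.17:1 into 2669×2669 spans the width: 2669.00 × 2281.20.
The 1:1 canvas is height-limited in 3700×2220, giving 2220.00 × 2220.00; scale factor 0.8318.
So the render's height is 2281.20 × 0.8318 ≈ 1897.44.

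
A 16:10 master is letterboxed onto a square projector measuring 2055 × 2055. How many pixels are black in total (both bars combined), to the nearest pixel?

16:10 (1.600) > square (1.000), so the master fills the width.
The master is 2055 × 10/16 ≈ 1284.3750 px tall.
2055 − 1284.3750 = 770.6250 px of bars.
That's 770.6250 × 2055 ≈ 1583634 black pixels.

1583634 pixels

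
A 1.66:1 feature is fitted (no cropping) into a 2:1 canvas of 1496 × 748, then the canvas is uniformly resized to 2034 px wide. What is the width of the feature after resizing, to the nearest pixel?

1688 px

Fitted into 1496×748, the feature spans the height; its width is 748 × 1.660 ≈ 1241.68 px.
The frame scales by 2034/1496 = 1.3596; 1241.68 × 1.3596 ≈ 1688.22 px.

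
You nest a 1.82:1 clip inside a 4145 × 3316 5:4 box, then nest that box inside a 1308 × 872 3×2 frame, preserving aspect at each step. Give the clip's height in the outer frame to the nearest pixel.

599 px

Inside the 4145×3316 canvas the clip is width-limited at 4145.00 × 2277.47.
The 5:4 canvas is height-limited in 1308×872, giving 1090.00 × 872.00; scale factor 0.2630.
Applying the same ×0.2630: 2277.47 → 598.90.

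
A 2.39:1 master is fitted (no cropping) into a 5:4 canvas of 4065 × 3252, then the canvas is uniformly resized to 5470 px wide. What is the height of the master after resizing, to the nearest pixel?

Fitted into 4065×3252, the master spans the width; its height is 4065 / 2.390 ≈ 1700.84 px.
Scaling 4065 → 5470 is ×1.3456, so the height becomes 1700.84 × 1.3456 ≈ 2288.70 px.

2289 px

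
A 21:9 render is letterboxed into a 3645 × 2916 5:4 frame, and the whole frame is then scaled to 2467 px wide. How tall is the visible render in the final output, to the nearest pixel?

In the 3645×2916 frame the render fills the width: height = 3645 × 9/21 ≈ 1562.14 px.
Resizing to 2467 px wide multiplies everything by 0.6768: 1562.14 → 1057.29 px.

1057 px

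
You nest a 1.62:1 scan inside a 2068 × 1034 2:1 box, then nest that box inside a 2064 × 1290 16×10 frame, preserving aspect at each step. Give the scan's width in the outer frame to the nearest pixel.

First fit — 1.62:1 into 2068×1034 spans the height: 1675.08 × 1034.00.
The 2:1 canvas is width-limited in 2064×1290, giving 2064.00 × 1032.00; scale factor 0.9981.
Applying the same ×0.9981: 1675.08 → 1671.84.

1672 px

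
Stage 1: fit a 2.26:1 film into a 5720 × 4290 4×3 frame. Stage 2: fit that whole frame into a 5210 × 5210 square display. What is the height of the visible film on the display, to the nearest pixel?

2.26:1 in 5720×4290: fills the width, so the film is 5720.00 × 2530.97.
Second fit — the 4×3 canvas into 5210×5210 spans the width: 5210.00 × 3907.50 (×0.9108 from 5720×4290).
Applying the same ×0.9108: 2530.97 → 2305.31.

2305 px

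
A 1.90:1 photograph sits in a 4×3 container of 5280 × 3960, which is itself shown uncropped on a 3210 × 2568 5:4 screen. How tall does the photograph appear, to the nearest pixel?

First fit — 1.90:1 into 5280×3960 spans the width: 5280.00 × 2778.95.
4×3 in 3210×2568: fills the width, so the intermediate becomes 3210.00 × 2407.50 — a scale of ×0.6080.
So the photograph's height is 2778.95 × 0.6080 ≈ 1689.47.

1689 px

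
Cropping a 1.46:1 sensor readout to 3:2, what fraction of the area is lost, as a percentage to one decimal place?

2.7%

3:2 is wider than 1.46:1, so the crop keeps the full width and trims the height.
Area ratio = (1.460)/(1.500) = 97.33%; the remaining 2.67% is cropped out.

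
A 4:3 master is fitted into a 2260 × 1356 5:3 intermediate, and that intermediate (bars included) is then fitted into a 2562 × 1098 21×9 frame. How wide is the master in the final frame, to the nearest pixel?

1464 px

Inside the 2260×1356 canvas the master is height-limited at 1808.00 × 1356.00.
5:3 in 2562×1098: fills the height, so the intermediate becomes 1830.00 × 1098.00 — a scale of ×0.8097.
Applying the same ×0.8097: 1808.00 → 1464.00.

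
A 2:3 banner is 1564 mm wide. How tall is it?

2346 mm

At 2:3, 1564 / 2 × 3 ≈ 2346.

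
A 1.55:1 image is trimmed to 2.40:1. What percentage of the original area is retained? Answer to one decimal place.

64.6%

Going from 1.55:1 to 2.40:1 means cutting height while keeping width.
Fraction kept = (1.550)/(2.400) ≈ 64.58%.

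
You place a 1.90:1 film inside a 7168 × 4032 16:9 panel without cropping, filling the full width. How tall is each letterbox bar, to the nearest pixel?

130 px

The film is 7168 / 1.900 ≈ 3772.63 px tall.
4032 − 3772.63 = 259.37 px of bars (129.68 each).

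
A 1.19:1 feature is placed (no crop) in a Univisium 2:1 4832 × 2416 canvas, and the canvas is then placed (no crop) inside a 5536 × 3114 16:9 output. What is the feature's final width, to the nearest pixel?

Inside the 4832×2416 canvas the feature is height-limited at 2875.04 × 2416.00.
The Univisium 2:1 canvas is width-limited in 5536×3114, giving 5536.00 × 2768.00; scale factor 1.1457.
So the feature's width is 2875.04 × 1.1457 ≈ 3293.92.

3294 px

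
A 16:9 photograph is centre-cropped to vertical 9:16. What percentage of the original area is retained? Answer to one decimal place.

Going from 16:9 to vertical 9:16 means cutting width while keeping height.
(0.562)/(1.778) ≈ 0.316 of the area survives.

31.6%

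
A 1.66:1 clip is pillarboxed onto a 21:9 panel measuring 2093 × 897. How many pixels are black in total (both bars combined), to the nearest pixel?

Since 1.660 < 2.333, the clip is height-limited.
Content width = 897 × 1.660 ≈ 1489.0200 px.
Leftover width: 2093 − 1489.0200 = 603.9800 px.
Across the 897-px span: 603.9800 × 897 ≈ 541770 px.

541770 pixels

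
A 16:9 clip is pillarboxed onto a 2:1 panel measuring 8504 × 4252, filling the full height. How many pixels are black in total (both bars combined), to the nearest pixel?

4017668 pixels

That makes the image 7559.1111 px wide (4252 × 16/9).
8504 − 7559.1111 = 944.8889 px of bars.
Bar area = 944.8889 × 4252 ≈ 4017668 px.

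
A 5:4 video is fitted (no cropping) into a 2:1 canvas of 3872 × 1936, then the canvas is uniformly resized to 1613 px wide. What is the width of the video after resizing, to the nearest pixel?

In the 3872×1936 frame the video fills the height: width = 1936 × 5/4 ≈ 2420.00 px.
Scaling 3872 → 1613 is ×0.4166, so the width becomes 2420.00 × 0.4166 ≈ 1008.12 px.

1008 px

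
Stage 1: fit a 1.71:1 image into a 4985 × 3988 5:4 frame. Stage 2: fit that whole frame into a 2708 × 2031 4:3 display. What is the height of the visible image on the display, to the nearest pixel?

1.71:1 in 4985×3988: fills the width, so the image is 4985.00 × 2915.20.
The 5:4 canvas is height-limited in 2708×2031, giving 2538.75 × 2031.00; scale factor 0.5093.
The image scales with it: height 2915.20 × 0.5093 ≈ 1484.65.

1485 px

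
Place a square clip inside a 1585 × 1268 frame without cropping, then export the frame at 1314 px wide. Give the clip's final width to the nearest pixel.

Fitted into 1585×1268, the clip spans the height; its width is 1268 × 1/1 ≈ 1268.00 px.
Resizing to 1314 px wide multiplies everything by 0.8290: 1268.00 → 1051.20 px.

1051 px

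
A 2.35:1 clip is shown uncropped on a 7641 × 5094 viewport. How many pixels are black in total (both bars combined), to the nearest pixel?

14078624 pixels

2.35:1 is wider than 3×2, so it spans the full width.
The clip is 7641 / 2.350 ≈ 3251.4894 px tall.
Leftover height: 5094 − 3251.4894 = 1842.5106 px.
Across the 7641-px span: 1842.5106 × 7641 ≈ 14078624 px.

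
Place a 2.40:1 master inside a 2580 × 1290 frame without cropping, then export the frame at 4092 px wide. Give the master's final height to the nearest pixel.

1705 px

Fitted into 2580×1290, the master spans the width; its height is 2580 / 2.400 ≈ 1075.00 px.
Scaling 2580 → 4092 is ×1.5860, so the height becomes 1075.00 × 1.5860 ≈ 1705.00 px.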